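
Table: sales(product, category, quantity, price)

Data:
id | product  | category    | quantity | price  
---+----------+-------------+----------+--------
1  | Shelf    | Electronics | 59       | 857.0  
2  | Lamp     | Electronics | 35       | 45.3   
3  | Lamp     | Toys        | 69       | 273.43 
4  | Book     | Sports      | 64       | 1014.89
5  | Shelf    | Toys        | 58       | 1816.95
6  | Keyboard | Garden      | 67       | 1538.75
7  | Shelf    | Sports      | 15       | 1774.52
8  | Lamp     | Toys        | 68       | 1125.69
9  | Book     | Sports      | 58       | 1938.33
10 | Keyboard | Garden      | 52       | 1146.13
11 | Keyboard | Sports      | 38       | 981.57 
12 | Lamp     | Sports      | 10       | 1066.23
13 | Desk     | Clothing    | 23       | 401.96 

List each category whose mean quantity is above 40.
SELECT category, AVG(quantity)
FROM sales
GROUP BY category
HAVING AVG(quantity) > 40

Result:
  Electronics: avg=47.00
  Garden: avg=59.50
  Toys: avg=65.00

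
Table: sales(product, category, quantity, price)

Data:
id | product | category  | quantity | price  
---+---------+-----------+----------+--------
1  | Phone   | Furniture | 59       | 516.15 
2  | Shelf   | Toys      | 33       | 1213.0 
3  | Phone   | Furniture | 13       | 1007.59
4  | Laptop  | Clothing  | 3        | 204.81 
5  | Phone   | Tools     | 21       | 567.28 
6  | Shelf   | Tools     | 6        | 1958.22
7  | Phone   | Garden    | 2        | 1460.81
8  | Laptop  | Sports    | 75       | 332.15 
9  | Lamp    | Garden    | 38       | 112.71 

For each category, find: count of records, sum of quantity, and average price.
SELECT category,
       COUNT(*) as cnt,
       SUM(quantity) as total_quantity,
       AVG(price) as avg_price
FROM sales
GROUP BY category

Result:
  Clothing: 1 records, 3 total quantity, 204.81 avg price
  Furniture: 2 records, 72 total quantity, 761.87 avg price
  Garden: 2 records, 40 total quantity, 786.76 avg price
  Sports: 1 records, 75 total quantity, 332.15 avg price
  Tools: 2 records, 27 total quantity, 1262.75 avg price
  Toys: 1 records, 33 total quantity, 1213.00 avg price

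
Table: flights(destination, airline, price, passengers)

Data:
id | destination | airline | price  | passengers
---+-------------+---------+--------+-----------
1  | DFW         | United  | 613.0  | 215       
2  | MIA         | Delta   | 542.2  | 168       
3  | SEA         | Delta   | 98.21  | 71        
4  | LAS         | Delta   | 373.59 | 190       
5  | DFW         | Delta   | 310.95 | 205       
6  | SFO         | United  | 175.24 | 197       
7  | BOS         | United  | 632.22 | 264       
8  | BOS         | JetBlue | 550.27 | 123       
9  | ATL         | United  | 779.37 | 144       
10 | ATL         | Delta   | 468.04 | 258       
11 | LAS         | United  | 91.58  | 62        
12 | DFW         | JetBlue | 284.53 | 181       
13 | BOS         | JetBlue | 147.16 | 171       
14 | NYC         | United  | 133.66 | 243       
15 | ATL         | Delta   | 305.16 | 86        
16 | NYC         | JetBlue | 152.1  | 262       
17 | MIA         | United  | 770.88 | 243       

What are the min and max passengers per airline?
SELECT airline, MIN(passengers), MAX(passengers)
FROM flights
GROUP BY airline

Result:
  Delta: min=71, max=258
  JetBlue: min=123, max=262
  United: min=62, max=264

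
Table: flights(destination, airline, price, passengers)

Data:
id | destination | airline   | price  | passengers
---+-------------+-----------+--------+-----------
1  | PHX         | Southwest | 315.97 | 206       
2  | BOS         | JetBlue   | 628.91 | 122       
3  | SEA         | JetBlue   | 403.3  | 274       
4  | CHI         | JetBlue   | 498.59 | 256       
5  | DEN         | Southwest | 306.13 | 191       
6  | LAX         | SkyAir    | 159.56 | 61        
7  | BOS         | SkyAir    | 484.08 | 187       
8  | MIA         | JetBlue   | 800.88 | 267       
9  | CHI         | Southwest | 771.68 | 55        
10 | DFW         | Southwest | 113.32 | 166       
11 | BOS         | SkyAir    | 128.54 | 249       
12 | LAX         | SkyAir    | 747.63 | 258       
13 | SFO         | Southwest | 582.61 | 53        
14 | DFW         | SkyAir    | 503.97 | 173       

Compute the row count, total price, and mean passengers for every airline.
SELECT airline,
       COUNT(*) as cnt,
       SUM(price) as total_price,
       AVG(passengers) as avg_passengers
FROM flights
GROUP BY airline

Result:
  JetBlue: 4 records, 2331.68 total price, 229.75 avg passengers
  SkyAir: 5 records, 2023.78 total price, 185.60 avg passengers
  Southwest: 5 records, 2089.71 total price, 134.20 avg passengers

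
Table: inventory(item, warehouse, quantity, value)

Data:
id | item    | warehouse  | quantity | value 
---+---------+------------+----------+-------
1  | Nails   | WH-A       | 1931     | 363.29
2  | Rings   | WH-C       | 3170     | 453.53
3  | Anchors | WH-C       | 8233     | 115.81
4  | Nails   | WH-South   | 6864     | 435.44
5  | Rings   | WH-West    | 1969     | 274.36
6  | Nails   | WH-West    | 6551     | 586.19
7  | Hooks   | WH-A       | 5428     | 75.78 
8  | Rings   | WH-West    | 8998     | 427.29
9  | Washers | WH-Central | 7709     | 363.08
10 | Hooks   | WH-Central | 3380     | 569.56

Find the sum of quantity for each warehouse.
SELECT warehouse, SUM(quantity) as result
FROM inventory
GROUP BY warehouse

Result:
  WH-A: 7359
  WH-C: 11403
  WH-Central: 11089
  WH-South: 6864
  WH-West: 17518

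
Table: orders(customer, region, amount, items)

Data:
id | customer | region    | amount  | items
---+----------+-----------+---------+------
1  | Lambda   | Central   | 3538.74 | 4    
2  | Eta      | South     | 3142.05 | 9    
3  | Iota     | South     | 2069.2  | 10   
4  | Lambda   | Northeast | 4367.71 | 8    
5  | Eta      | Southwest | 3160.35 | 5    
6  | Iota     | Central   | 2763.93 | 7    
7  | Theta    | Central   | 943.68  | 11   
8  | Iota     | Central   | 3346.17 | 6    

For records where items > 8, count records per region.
SELECT region, COUNT(*)
FROM orders
WHERE items > 8
GROUP BY region

Note: WHERE filters rows before grouping.

Result:
  Central: 1
  South: 2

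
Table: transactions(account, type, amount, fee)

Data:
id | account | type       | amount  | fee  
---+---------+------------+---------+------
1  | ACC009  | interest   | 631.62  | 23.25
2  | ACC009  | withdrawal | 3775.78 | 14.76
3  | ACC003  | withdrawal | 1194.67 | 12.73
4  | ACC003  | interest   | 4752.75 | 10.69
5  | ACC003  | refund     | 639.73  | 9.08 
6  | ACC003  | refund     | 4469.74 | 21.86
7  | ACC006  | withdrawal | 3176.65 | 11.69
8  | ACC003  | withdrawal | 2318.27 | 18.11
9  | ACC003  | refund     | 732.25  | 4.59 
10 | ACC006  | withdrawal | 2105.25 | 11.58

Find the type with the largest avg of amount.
SELECT type, AVG(amount) as val
FROM transactions
GROUP BY type
ORDER BY val DESC
LIMIT 1

Result: interest with avg(amount) = 2692.19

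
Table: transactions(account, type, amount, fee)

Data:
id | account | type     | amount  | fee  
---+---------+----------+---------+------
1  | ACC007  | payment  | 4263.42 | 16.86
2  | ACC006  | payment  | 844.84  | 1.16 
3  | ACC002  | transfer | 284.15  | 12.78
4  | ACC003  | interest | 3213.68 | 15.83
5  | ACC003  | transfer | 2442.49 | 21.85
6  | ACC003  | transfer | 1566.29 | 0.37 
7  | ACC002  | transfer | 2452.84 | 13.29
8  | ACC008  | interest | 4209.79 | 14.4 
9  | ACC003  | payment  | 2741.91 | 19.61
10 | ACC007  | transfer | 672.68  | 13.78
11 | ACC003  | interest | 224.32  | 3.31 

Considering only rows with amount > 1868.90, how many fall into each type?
SELECT type, COUNT(*)
FROM transactions
WHERE amount > 1868.90
GROUP BY type

Note: WHERE filters rows before grouping.

Result:
  interest: 2
  payment: 2
  transfer: 2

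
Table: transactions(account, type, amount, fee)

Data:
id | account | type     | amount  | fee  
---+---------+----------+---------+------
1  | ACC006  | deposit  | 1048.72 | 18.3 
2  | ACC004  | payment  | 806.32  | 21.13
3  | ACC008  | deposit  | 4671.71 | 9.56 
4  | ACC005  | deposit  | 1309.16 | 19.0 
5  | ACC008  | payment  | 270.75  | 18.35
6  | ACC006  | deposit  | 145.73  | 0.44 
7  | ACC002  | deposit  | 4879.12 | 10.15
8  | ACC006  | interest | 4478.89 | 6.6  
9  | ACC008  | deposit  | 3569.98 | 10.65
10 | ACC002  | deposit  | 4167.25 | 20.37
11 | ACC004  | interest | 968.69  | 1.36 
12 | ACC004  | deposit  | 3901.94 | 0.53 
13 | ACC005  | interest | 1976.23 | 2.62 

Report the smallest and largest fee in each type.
SELECT type, MIN(fee), MAX(fee)
FROM transactions
GROUP BY type

Result:
  deposit: min=0.44, max=20.37
  interest: min=1.36, max=6.60
  payment: min=18.35, max=21.13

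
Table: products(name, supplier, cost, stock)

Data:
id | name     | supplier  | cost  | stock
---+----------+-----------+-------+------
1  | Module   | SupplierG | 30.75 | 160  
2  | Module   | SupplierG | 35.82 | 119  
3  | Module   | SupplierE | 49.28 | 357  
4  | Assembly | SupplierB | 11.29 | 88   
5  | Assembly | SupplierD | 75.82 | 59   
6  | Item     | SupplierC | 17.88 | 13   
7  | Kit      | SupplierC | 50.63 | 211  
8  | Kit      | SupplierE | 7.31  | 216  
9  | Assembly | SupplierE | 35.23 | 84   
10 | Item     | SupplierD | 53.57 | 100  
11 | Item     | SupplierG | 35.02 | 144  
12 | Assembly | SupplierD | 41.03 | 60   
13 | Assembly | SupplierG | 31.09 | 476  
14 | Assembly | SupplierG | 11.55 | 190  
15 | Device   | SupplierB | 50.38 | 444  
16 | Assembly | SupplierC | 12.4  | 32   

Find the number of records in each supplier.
SELECT supplier, COUNT(*) as count
FROM products
GROUP BY supplier

Result:
  SupplierB: 2
  SupplierC: 3
  SupplierD: 3
  SupplierE: 3
  SupplierG: 5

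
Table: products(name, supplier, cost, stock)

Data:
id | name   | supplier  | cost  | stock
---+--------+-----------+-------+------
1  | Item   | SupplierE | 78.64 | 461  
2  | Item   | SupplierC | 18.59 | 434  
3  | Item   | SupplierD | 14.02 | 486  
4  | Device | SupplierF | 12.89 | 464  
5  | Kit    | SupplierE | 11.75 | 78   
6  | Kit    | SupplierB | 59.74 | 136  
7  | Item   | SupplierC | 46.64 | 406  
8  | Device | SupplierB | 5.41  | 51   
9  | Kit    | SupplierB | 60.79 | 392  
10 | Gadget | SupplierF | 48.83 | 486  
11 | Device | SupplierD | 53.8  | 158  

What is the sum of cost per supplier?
SELECT supplier, SUM(cost) as result
FROM products
GROUP BY supplier

Result:
  SupplierB: 125.94
  SupplierC: 65.23
  SupplierD: 67.82
  SupplierE: 90.39
  SupplierF: 61.72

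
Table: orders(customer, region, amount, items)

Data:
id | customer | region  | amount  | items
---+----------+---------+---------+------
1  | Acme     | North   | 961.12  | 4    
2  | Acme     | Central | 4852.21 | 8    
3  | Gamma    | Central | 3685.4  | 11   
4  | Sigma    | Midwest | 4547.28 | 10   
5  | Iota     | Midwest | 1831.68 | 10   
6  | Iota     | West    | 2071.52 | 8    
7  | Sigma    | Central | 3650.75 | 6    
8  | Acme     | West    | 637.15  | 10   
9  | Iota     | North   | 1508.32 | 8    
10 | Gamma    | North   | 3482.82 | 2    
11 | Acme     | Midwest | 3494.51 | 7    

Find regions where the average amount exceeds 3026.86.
SELECT region, AVG(amount)
FROM orders
GROUP BY region
HAVING AVG(amount) > 3026.86

Result:
  Central: avg=4062.79
  Midwest: avg=3291.16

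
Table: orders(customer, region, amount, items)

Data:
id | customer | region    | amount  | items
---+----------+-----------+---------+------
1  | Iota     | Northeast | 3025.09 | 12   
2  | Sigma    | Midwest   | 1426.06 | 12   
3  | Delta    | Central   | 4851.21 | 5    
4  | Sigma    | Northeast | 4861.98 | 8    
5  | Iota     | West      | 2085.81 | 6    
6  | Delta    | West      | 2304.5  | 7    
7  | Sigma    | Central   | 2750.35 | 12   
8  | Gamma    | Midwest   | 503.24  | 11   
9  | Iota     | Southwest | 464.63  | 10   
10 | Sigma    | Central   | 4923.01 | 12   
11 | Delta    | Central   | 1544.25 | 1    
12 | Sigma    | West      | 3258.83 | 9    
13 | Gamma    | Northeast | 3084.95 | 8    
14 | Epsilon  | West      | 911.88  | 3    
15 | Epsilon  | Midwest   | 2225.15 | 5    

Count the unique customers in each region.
SELECT region, COUNT(DISTINCT customer)
FROM orders
GROUP BY region

Result:
  Central: 2 distinct
  Midwest: 3 distinct
  Northeast: 3 distinct
  Southwest: 1 distinct
  West: 4 distinct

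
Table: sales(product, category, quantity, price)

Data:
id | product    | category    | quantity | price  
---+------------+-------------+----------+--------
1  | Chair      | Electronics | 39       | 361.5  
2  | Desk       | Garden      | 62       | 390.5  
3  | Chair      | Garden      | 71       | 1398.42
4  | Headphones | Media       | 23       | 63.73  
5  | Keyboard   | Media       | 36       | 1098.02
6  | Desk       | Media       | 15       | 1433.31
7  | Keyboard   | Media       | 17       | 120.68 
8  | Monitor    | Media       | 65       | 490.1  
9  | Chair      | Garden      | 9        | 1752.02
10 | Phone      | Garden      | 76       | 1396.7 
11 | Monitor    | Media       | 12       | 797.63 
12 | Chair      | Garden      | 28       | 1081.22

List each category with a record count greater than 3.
SELECT category, COUNT(*) as cnt
FROM sales
GROUP BY category
HAVING COUNT(*) > 3

Result:
  Garden: 5
  Media: 6

Note: HAVING filters groups after aggregation, WHERE filters rows before.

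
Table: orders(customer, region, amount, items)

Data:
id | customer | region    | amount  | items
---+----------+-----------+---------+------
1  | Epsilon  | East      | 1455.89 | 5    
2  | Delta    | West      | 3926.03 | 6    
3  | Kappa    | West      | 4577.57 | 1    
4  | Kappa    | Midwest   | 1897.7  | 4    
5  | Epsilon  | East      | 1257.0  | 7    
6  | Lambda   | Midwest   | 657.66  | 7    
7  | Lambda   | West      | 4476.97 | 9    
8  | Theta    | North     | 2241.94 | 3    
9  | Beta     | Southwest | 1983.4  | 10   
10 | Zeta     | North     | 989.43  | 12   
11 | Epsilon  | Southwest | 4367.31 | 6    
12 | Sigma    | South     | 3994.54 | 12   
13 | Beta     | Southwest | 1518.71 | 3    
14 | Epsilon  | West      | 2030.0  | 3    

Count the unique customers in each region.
SELECT region, COUNT(DISTINCT customer)
FROM orders
GROUP BY region

Result:
  East: 1 distinct
  Midwest: 2 distinct
  North: 2 distinct
  South: 1 distinct
  Southwest: 2 distinct
  West: 4 distinct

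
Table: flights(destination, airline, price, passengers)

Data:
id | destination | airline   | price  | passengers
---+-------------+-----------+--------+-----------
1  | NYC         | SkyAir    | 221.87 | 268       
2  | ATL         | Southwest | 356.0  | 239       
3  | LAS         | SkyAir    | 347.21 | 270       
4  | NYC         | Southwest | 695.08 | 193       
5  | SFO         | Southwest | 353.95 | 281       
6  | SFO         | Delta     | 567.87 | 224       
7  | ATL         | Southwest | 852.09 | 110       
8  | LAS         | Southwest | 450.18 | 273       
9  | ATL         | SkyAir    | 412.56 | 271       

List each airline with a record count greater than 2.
SELECT airline, COUNT(*) as cnt
FROM flights
GROUP BY airline
HAVING COUNT(*) > 2

Result:
  SkyAir: 3
  Southwest: 5

Note: HAVING filters groups after aggregation, WHERE filters rows before.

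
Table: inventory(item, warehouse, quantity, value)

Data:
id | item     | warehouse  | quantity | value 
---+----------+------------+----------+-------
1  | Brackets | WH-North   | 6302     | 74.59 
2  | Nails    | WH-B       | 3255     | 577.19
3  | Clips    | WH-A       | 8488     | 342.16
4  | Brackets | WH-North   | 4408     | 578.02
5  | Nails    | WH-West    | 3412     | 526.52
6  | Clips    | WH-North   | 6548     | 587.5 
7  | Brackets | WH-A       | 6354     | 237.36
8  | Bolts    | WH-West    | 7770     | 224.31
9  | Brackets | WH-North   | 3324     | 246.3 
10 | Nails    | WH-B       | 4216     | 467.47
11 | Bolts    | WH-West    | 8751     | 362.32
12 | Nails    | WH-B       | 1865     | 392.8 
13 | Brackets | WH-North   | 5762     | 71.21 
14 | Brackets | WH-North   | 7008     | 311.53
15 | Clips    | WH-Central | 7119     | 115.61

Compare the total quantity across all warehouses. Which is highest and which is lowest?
SELECT warehouse, SUM(quantity)
FROM inventory
GROUP BY warehouse
ORDER BY SUM(quantity)

All groups:
  WH-Central: 7119
  WH-B: 9336
  WH-A: 14842
  WH-West: 19933
  WH-North: 33352

Highest: WH-North (33352)
Lowest: WH-Central (7119)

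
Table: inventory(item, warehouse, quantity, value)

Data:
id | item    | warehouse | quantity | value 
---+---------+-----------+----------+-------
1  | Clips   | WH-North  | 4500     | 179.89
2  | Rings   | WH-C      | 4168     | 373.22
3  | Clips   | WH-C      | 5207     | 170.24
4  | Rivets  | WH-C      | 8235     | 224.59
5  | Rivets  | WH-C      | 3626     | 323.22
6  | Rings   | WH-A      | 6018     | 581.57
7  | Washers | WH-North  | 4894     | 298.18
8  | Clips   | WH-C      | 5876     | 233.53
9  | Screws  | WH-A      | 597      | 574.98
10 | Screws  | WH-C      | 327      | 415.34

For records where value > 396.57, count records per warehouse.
SELECT warehouse, COUNT(*)
FROM inventory
WHERE value > 396.57
GROUP BY warehouse

Note: WHERE filters rows before grouping.

Result:
  WH-A: 2
  WH-C: 1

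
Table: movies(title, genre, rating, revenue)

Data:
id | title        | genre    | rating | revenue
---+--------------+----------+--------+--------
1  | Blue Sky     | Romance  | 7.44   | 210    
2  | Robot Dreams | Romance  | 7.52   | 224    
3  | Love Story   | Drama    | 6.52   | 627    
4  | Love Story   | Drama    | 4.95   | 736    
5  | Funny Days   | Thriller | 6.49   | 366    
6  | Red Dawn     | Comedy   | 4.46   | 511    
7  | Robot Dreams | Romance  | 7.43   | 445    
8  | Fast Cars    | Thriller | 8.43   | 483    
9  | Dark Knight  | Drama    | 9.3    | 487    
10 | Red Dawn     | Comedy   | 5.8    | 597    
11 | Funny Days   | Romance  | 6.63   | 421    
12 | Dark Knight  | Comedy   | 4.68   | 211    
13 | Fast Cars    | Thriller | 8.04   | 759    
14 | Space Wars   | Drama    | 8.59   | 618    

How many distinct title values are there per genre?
SELECT genre, COUNT(DISTINCT title)
FROM movies
GROUP BY genre

Result:
  Comedy: 2 distinct
  Drama: 3 distinct
  Romance: 3 distinct
  Thriller: 2 distinct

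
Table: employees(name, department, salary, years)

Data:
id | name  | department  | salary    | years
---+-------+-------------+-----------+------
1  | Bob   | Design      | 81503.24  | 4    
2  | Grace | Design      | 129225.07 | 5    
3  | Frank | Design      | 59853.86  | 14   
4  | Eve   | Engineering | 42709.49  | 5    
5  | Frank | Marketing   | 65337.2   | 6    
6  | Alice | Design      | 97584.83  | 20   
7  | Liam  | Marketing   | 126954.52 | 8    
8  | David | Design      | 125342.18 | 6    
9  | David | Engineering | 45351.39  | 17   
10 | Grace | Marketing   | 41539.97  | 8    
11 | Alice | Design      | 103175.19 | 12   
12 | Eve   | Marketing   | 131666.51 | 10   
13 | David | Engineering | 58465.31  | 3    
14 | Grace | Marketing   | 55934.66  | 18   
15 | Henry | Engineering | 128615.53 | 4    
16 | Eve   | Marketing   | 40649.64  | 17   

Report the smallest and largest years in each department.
SELECT department, MIN(years), MAX(years)
FROM employees
GROUP BY department

Result:
  Design: min=4, max=20
  Engineering: min=3, max=17
  Marketing: min=6, max=18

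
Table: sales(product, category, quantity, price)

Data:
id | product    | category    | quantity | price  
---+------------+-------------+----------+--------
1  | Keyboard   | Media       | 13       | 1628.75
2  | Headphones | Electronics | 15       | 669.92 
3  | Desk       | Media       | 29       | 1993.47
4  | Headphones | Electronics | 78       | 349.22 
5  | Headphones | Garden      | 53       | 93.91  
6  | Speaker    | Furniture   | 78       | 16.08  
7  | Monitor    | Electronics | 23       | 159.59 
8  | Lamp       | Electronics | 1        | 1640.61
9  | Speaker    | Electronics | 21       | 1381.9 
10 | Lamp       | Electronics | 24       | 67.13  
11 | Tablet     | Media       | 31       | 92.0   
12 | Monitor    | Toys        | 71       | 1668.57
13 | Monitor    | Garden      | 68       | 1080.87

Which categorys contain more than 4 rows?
SELECT category, COUNT(*) as cnt
FROM sales
GROUP BY category
HAVING COUNT(*) > 4

Result:
  Electronics: 6

Note: HAVING filters groups after aggregation, WHERE filters rows before.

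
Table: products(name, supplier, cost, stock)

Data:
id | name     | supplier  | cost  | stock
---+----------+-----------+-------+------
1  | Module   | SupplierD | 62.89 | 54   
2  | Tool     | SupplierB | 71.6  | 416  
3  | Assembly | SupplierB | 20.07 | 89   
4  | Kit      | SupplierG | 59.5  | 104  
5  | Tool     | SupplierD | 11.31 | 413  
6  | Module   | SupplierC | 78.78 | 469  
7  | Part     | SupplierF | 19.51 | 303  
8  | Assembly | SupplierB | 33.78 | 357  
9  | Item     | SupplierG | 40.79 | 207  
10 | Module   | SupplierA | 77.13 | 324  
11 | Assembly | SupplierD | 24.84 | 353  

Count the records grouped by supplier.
SELECT supplier, COUNT(*) as count
FROM products
GROUP BY supplier

Result:
  SupplierA: 1
  SupplierB: 3
  SupplierC: 1
  SupplierD: 3
  SupplierF: 1
  SupplierG: 2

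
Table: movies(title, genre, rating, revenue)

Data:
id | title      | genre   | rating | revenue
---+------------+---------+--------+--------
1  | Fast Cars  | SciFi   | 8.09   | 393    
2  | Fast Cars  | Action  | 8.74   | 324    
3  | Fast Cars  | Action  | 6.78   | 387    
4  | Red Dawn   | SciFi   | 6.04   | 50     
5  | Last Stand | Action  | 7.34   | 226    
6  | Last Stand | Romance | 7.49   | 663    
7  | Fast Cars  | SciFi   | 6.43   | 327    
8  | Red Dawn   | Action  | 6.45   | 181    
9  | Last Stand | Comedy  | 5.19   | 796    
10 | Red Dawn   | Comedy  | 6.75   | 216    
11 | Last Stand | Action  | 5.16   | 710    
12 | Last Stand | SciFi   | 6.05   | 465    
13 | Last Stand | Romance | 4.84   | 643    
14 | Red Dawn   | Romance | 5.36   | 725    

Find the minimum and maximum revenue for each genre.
SELECT genre, MIN(revenue), MAX(revenue)
FROM movies
GROUP BY genre

Result:
  Action: min=181, max=710
  Comedy: min=216, max=796
  Romance: min=643, max=725
  SciFi: min=50, max=465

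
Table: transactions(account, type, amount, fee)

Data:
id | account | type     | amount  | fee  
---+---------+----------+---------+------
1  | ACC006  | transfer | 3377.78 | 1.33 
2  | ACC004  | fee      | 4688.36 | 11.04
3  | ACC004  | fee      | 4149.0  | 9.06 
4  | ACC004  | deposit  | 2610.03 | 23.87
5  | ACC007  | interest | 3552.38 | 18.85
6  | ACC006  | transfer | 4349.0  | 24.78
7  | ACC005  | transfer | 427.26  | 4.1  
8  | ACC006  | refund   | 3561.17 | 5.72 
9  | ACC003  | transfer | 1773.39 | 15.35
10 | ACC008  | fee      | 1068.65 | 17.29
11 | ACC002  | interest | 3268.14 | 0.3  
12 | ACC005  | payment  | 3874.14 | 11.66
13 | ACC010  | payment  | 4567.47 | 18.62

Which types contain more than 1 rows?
SELECT type, COUNT(*) as cnt
FROM transactions
GROUP BY type
HAVING COUNT(*) > 1

Result:
  fee: 3
  interest: 2
  payment: 2
  transfer: 4

Note: HAVING filters groups after aggregation, WHERE filters rows before.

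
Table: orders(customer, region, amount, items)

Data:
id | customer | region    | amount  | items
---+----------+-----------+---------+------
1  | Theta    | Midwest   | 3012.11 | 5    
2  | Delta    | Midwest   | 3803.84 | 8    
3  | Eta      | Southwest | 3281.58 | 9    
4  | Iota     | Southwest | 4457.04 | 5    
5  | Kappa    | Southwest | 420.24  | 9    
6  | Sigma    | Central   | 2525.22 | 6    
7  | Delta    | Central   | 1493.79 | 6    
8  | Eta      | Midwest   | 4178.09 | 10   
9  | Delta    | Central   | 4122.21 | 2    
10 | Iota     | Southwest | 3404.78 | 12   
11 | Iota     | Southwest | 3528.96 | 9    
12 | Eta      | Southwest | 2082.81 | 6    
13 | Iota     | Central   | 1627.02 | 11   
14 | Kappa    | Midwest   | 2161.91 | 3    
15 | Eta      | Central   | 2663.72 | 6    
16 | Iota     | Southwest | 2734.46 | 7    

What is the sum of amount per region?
SELECT region, SUM(amount) as result
FROM orders
GROUP BY region

Result:
  Central: 12431.96
  Midwest: 13155.95
  Southwest: 19909.87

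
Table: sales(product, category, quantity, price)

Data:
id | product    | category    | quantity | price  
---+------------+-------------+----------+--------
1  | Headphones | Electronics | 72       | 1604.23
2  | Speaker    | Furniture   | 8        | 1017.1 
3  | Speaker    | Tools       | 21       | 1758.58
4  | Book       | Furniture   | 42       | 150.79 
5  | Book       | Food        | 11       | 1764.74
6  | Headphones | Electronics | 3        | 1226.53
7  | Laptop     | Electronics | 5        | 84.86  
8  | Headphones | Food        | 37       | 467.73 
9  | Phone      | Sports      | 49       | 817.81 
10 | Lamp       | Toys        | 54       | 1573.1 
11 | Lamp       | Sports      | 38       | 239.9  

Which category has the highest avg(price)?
SELECT category, AVG(price) as val
FROM sales
GROUP BY category
ORDER BY val DESC
LIMIT 1

Result: Tools with avg(price) = 1758.58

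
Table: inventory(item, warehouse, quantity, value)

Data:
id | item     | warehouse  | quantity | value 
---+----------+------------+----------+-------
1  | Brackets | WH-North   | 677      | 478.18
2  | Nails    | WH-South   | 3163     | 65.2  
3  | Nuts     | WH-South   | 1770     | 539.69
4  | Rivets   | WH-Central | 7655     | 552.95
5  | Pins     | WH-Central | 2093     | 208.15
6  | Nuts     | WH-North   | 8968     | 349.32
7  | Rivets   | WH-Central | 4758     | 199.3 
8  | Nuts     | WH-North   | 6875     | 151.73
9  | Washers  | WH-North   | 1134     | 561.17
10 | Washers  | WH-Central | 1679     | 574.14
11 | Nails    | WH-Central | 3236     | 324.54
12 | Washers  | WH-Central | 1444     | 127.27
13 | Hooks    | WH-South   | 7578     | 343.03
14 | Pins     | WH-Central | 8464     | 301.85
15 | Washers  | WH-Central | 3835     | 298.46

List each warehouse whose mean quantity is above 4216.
SELECT warehouse, AVG(quantity)
FROM inventory
GROUP BY warehouse
HAVING AVG(quantity) > 4216

Result:
  WH-North: avg=4413.50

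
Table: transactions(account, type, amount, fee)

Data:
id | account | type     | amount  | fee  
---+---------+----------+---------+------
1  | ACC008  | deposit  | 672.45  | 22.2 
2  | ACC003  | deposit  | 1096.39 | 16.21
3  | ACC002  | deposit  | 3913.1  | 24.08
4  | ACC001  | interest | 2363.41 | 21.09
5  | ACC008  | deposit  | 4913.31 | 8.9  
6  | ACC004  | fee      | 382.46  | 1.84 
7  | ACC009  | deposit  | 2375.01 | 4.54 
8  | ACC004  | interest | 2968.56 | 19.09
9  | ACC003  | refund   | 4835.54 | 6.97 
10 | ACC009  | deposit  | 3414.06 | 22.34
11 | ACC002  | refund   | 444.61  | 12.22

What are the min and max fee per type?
SELECT type, MIN(fee), MAX(fee)
FROM transactions
GROUP BY type

Result:
  deposit: min=4.54, max=24.08
  fee: min=1.84, max=1.84
  interest: min=19.09, max=21.09
  refund: min=6.97, max=12.22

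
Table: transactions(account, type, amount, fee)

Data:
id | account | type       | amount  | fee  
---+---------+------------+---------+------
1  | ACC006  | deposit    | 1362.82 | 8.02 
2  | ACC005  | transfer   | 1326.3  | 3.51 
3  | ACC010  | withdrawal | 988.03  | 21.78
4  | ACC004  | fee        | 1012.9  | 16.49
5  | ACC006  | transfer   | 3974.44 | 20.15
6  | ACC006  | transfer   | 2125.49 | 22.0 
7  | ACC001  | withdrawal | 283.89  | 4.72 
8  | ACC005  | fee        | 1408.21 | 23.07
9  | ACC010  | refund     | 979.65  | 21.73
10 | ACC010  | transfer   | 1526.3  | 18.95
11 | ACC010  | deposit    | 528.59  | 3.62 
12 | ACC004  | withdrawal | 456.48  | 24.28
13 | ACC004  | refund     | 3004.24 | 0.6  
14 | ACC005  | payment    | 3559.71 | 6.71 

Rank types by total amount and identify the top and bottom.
SELECT type, SUM(amount)
FROM transactions
GROUP BY type
ORDER BY SUM(amount)

All groups:
  withdrawal: 1728.40
  deposit: 1891.41
  fee: 2421.11
  payment: 3559.71
  refund: 3983.89
  transfer: 8952.53

Highest: transfer (8952.53)
Lowest: withdrawal (1728.40)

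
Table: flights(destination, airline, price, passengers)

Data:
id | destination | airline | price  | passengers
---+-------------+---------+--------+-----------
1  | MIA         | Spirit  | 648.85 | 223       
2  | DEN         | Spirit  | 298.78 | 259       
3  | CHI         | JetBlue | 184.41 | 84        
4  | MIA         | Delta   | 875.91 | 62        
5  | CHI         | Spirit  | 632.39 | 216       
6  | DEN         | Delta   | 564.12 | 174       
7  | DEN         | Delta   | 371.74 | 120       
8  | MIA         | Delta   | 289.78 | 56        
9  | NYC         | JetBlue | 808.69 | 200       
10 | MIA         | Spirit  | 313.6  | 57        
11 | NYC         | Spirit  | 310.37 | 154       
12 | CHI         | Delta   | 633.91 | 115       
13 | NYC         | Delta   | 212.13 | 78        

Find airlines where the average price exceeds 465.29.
SELECT airline, AVG(price)
FROM flights
GROUP BY airline
HAVING AVG(price) > 465.29

Result:
  Delta: avg=491.27
  JetBlue: avg=496.55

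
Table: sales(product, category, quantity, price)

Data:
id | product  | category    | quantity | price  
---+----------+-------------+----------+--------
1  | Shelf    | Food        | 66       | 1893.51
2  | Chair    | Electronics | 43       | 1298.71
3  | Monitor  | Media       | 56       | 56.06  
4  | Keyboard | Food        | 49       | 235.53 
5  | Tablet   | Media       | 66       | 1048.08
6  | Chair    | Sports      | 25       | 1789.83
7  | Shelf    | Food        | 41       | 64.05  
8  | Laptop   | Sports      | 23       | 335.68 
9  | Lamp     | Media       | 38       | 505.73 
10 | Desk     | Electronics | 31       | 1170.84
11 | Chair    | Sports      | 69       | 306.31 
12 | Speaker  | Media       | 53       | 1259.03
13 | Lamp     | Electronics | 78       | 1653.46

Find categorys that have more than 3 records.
SELECT category, COUNT(*) as cnt
FROM sales
GROUP BY category
HAVING COUNT(*) > 3

Result:
  Media: 4

Note: HAVING filters groups after aggregation, WHERE filters rows before.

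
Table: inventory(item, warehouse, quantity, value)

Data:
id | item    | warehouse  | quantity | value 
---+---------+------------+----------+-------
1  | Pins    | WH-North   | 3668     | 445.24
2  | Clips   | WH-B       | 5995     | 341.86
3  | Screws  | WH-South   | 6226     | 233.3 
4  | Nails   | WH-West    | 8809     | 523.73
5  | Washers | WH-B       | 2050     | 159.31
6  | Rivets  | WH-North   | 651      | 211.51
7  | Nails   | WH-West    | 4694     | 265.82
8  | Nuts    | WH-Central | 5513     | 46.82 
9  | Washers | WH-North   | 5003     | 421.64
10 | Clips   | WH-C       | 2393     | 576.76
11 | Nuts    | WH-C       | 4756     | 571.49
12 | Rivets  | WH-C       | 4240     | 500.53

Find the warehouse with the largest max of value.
SELECT warehouse, MAX(value) as val
FROM inventory
GROUP BY warehouse
ORDER BY val DESC
LIMIT 1

Result: WH-C with max(value) = 576.76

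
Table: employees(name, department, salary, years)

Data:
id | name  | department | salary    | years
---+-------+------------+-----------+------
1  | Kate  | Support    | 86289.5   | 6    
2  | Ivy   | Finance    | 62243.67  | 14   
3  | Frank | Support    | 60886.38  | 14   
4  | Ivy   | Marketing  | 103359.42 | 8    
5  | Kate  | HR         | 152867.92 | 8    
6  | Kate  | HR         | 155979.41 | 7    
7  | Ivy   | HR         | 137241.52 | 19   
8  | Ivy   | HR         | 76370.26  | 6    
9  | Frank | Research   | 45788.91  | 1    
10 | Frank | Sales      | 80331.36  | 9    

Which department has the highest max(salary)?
SELECT department, MAX(salary) as val
FROM employees
GROUP BY department
ORDER BY val DESC
LIMIT 1

Result: HR with max(salary) = 155979.41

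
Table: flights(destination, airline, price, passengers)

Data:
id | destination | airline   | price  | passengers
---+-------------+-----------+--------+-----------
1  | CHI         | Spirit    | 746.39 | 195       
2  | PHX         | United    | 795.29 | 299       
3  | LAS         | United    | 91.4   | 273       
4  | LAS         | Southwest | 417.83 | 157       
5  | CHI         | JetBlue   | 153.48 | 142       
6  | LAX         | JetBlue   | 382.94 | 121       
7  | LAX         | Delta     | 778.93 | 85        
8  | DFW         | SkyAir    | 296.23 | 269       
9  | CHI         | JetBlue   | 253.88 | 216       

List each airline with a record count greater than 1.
SELECT airline, COUNT(*) as cnt
FROM flights
GROUP BY airline
HAVING COUNT(*) > 1

Result:
  JetBlue: 3
  United: 2

Note: HAVING filters groups after aggregation, WHERE filters rows before.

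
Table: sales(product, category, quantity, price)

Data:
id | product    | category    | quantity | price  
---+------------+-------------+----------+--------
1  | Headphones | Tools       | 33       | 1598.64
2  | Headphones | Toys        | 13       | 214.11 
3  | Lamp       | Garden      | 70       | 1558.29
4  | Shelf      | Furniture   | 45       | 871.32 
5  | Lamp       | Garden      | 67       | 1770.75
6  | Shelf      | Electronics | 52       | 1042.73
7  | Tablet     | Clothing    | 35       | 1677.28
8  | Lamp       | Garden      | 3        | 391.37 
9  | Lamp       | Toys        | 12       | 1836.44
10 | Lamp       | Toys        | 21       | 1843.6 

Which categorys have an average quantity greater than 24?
SELECT category, AVG(quantity)
FROM sales
GROUP BY category
HAVING AVG(quantity) > 24

Result:
  Clothing: avg=35.00
  Electronics: avg=52.00
  Furniture: avg=45.00
  Garden: avg=46.67
  Tools: avg=33.00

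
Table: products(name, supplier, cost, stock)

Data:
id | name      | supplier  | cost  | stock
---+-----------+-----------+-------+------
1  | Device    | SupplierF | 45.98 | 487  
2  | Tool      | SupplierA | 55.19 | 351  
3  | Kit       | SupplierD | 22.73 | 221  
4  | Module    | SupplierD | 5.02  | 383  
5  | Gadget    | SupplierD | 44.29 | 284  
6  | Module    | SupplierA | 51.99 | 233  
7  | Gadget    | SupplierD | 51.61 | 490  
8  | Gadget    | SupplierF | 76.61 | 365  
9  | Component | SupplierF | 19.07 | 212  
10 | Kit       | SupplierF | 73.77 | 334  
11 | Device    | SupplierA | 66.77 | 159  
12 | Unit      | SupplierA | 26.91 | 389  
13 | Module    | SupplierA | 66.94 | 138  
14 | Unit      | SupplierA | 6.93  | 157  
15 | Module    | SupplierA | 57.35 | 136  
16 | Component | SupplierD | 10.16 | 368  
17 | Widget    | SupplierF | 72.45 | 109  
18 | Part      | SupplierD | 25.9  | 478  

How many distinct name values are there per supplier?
SELECT supplier, COUNT(DISTINCT name)
FROM products
GROUP BY supplier

Result:
  SupplierA: 4 distinct
  SupplierD: 5 distinct
  SupplierF: 5 distinct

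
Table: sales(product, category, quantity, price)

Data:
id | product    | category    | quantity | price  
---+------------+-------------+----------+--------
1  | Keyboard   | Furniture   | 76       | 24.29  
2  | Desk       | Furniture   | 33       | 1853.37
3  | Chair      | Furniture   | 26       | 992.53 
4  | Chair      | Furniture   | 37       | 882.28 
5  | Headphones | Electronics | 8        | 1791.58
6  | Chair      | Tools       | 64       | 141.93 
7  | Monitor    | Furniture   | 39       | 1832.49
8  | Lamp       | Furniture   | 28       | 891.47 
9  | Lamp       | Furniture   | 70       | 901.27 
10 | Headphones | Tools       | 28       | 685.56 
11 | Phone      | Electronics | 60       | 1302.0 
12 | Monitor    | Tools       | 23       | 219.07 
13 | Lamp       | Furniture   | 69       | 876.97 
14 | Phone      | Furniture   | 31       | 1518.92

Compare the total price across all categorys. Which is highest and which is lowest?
SELECT category, SUM(price)
FROM sales
GROUP BY category
ORDER BY SUM(price)

All groups:
  Tools: 1046.56
  Electronics: 3093.58
  Furniture: 9773.59

Highest: Furniture (9773.59)
Lowest: Tools (1046.56)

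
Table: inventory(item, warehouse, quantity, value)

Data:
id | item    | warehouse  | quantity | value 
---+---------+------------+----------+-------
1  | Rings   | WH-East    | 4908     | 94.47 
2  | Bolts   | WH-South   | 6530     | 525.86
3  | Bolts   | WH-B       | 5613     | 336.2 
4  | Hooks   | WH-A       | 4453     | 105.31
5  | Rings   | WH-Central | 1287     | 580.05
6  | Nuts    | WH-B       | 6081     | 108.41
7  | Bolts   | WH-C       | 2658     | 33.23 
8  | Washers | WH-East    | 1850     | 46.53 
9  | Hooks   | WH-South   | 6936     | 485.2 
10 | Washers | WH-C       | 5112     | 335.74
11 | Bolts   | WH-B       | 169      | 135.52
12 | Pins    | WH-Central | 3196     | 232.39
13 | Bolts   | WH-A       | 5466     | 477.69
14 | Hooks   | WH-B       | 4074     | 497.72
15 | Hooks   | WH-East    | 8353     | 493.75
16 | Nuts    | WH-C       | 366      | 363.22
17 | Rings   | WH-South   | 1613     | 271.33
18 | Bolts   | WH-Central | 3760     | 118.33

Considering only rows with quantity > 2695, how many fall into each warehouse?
SELECT warehouse, COUNT(*)
FROM inventory
WHERE quantity > 2695
GROUP BY warehouse

Note: WHERE filters rows before grouping.

Result:
  WH-A: 2
  WH-B: 3
  WH-C: 1
  WH-Central: 2
  WH-East: 2
  WH-South: 2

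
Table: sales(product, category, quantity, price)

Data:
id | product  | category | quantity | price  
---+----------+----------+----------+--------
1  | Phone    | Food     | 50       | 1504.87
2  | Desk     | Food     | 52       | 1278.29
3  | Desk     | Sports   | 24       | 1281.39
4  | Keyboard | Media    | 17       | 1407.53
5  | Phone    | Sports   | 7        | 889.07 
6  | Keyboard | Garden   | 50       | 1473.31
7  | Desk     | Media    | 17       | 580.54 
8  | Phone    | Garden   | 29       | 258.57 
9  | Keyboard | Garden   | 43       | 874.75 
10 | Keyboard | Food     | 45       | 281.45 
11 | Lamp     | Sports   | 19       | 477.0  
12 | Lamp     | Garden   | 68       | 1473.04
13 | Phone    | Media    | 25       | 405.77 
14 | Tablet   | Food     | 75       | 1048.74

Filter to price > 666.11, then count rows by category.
SELECT category, COUNT(*)
FROM sales
WHERE price > 666.11
GROUP BY category

Note: WHERE filters rows before grouping.

Result:
  Food: 3
  Garden: 3
  Media: 1
  Sports: 2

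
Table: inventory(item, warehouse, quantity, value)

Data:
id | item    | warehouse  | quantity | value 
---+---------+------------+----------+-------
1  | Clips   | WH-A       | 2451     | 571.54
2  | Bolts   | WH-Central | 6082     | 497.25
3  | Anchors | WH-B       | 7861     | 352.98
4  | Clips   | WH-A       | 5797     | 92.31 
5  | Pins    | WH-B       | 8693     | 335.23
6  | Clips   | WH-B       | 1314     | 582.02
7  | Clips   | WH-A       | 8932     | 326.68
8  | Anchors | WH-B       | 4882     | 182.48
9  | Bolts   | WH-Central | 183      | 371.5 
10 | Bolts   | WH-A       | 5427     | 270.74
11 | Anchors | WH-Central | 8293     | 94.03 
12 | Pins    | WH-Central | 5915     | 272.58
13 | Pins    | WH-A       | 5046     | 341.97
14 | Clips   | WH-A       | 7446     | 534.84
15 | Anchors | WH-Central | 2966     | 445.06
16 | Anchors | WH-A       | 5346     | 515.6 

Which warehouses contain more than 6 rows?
SELECT warehouse, COUNT(*) as cnt
FROM inventory
GROUP BY warehouse
HAVING COUNT(*) > 6

Result:
  WH-A: 7

Note: HAVING filters groups after aggregation, WHERE filters rows before.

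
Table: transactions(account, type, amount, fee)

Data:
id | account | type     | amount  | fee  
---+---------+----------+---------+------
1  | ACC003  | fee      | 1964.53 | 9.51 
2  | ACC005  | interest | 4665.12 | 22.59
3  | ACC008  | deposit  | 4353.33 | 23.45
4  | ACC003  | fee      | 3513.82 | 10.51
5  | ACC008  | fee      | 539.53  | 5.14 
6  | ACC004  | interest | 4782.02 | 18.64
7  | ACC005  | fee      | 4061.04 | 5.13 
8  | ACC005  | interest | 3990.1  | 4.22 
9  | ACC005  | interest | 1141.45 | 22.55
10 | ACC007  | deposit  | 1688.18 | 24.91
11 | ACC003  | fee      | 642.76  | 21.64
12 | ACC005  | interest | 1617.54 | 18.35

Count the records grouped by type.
SELECT type, COUNT(*) as count
FROM transactions
GROUP BY type

Result:
  deposit: 2
  fee: 5
  interest: 5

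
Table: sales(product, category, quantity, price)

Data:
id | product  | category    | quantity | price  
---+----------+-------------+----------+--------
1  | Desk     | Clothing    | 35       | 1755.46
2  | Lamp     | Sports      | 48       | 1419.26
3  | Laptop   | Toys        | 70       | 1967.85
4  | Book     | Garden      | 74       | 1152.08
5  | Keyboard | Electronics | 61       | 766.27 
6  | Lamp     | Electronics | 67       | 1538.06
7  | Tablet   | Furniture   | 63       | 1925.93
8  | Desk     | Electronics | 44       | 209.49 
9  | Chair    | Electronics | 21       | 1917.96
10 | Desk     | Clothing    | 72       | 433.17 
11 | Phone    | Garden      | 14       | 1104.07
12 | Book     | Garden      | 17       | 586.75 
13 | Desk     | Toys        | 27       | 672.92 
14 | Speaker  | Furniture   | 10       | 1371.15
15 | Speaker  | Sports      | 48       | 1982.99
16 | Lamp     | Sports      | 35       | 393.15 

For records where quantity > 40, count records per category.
SELECT category, COUNT(*)
FROM sales
WHERE quantity > 40
GROUP BY category

Note: WHERE filters rows before grouping.

Result:
  Clothing: 1
  Electronics: 3
  Furniture: 1
  Garden: 1
  Sports: 2
  Toys: 1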